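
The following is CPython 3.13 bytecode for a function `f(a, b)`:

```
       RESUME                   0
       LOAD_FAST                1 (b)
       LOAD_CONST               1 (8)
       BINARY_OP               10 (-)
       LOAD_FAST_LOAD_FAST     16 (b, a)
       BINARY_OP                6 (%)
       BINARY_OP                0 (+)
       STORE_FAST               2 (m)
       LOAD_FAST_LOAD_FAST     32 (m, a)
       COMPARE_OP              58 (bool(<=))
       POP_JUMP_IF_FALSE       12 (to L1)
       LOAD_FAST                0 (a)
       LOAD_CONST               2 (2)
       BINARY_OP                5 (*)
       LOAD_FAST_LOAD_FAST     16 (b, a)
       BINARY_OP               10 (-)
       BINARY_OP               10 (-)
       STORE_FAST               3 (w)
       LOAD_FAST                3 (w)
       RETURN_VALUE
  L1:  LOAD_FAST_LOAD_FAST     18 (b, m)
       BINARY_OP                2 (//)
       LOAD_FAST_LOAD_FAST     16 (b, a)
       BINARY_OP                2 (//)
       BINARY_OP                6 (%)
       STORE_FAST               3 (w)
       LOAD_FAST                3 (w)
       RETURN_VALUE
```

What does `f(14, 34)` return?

LOAD_FAST b → push 34. Stack: [34]
LOAD_CONST → push 8. Stack: [34, 8]
BINARY_OP - → 34 - 8 = 26. Stack: [26]
LOAD_FAST_LOAD_FAST b,a → push 34,14. Stack: [26, 34, 14]
BINARY_OP % → 34 % 14 = 6. Stack: [26, 6]
BINARY_OP + → 26 + 6 = 32. Stack: [32]
STORE_FAST m → m=32. Stack: []
LOAD_FAST_LOAD_FAST m,a → push 32,14. Stack: [32, 14]
COMPARE_OP bool(<=) → 32 vs 14 = False. Stack: [False]
POP_JUMP_IF_FALSE → pop False; jump. Stack: []
LOAD_FAST_LOAD_FAST b,m → push 34,32. Stack: [34, 32]
BINARY_OP // → 34 // 32 = 1. Stack: [1]
LOAD_FAST_LOAD_FAST b,a → push 34,14. Stack: [1, 34, 14]
BINARY_OP // → 34 // 14 = 2. Stack: [1, 2]
BINARY_OP % → 1 % 2 = 1. Stack: [1]
STORE_FAST w → w=1. Stack: []
LOAD_FAST w → push 1. Stack: [1]
RETURN_VALUE → return 1.

1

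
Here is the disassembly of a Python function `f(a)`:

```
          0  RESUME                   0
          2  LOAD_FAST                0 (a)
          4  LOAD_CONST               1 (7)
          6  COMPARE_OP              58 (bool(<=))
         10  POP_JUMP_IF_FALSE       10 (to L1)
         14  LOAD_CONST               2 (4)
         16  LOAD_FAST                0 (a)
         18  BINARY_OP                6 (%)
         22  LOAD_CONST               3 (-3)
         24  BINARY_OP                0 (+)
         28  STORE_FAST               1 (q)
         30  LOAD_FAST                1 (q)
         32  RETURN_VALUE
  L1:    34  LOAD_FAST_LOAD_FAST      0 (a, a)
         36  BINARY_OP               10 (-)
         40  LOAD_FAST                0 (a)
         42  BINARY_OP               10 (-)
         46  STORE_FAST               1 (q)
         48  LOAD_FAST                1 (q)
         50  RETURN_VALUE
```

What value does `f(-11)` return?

-10

LOAD_FAST a → push -11. Stack: [-11]
LOAD_CONST → push 7. Stack: [-11, 7]
COMPARE_OP bool(<=) → -11 vs 7 = True. Stack: [True]
POP_JUMP_IF_FALSE → pop True; no jump. Stack: []
LOAD_CONST → push 4. Stack: [4]
LOAD_FAST a → push -11. Stack: [4, -11]
BINARY_OP % → 4 % -11 = -7. Stack: [-7]
LOAD_CONST → push -3. Stack: [-7, -3]
BINARY_OP + → -7 + -3 = -10. Stack: [-10]
STORE_FAST q → q=-10. Stack: []
LOAD_FAST q → push -10. Stack: [-10]
RETURN_VALUE → return -10.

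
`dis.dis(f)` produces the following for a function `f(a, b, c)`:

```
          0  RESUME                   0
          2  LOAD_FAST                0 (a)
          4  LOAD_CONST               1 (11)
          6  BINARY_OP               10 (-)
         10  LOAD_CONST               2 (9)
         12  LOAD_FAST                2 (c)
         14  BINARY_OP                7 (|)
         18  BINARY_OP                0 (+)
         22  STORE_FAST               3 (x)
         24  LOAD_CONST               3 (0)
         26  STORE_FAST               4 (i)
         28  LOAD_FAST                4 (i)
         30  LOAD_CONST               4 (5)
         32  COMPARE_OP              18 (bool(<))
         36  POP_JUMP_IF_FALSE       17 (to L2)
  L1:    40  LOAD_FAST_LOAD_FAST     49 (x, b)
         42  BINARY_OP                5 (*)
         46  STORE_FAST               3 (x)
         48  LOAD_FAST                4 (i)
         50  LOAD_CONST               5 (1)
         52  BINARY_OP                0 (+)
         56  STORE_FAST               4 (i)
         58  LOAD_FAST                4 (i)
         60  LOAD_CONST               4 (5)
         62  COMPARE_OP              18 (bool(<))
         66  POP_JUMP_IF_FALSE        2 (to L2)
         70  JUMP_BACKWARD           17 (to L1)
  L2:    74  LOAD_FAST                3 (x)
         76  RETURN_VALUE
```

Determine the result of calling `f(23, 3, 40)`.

LOAD_FAST a → push 23
LOAD_CONST → push 11
BINARY_OP - → 23 - 11 = 12
LOAD_CONST → push 9
LOAD_FAST c → push 40
BINARY_OP | → 9 | 40 = 41
BINARY_OP + → 12 + 41 = 53
STORE_FAST x → x=53
LOAD_CONST → push 0
STORE_FAST i → i=0
LOAD_FAST i → push 0
LOAD_CONST → push 5
COMPARE_OP bool(<) → 0 vs 5 = True
POP_JUMP_IF_FALSE → pop True; no jump
LOAD_FAST_LOAD_FAST x,b → push 53,3
BINARY_OP * → 53 * 3 = 159
STORE_FAST x → x=159
LOAD_FAST i → push 0
LOAD_CONST → push 1
BINARY_OP + → 0 + 1 = 1
STORE_FAST i → i=1
LOAD_FAST i → push 1
LOAD_CONST → push 5
COMPARE_OP bool(<) → 1 vs 5 = True
POP_JUMP_IF_FALSE → pop True; no jump
LOAD_FAST_LOAD_FAST x,b → push 159,3
BINARY_OP * → 159 * 3 = 477
STORE_FAST x → x=477
LOAD_FAST i → push 1
LOAD_CONST → push 1
BINARY_OP + → 1 + 1 = 2
STORE_FAST i → i=2
LOAD_FAST i → push 2
LOAD_CONST → push 5
COMPARE_OP bool(<) → 2 vs 5 = True
POP_JUMP_IF_FALSE → pop True; no jump
LOAD_FAST_LOAD_FAST x,b → push 477,3
BINARY_OP * → 477 * 3 = 1431
STORE_FAST x → x=1431
LOAD_FAST i → push 2
LOAD_CONST → push 1
BINARY_OP + → 2 + 1 = 3
STORE_FAST i → i=3
LOAD_FAST i → push 3
LOAD_CONST → push 5
COMPARE_OP bool(<) → 3 vs 5 = True
POP_JUMP_IF_FALSE → pop True; no jump
LOAD_FAST_LOAD_FAST x,b → push 1431,3
BINARY_OP * → 1431 * 3 = 4293
STORE_FAST x → x=4293
LOAD_FAST i → push 3
LOAD_CONST → push 1
BINARY_OP + → 3 + 1 = 4
STORE_FAST i → i=4
LOAD_FAST i → push 4
LOAD_CONST → push 5
COMPARE_OP bool(<) → 4 vs 5 = True
POP_JUMP_IF_FALSE → pop True; no jump
LOAD_FAST_LOAD_FAST x,b → push 4293,3
BINARY_OP * → 4293 * 3 = 12879
STORE_FAST x → x=12879
LOAD_FAST i → push 4
LOAD_CONST → push 1
BINARY_OP + → 4 + 1 = 5
STORE_FAST i → i=5
LOAD_FAST i → push 5
LOAD_CONST → push 5
COMPARE_OP bool(<) → 5 vs 5 = False
POP_JUMP_IF_FALSE → pop False; jump
LOAD_FAST x → push 12879
RETURN_VALUE → return 12879.

12879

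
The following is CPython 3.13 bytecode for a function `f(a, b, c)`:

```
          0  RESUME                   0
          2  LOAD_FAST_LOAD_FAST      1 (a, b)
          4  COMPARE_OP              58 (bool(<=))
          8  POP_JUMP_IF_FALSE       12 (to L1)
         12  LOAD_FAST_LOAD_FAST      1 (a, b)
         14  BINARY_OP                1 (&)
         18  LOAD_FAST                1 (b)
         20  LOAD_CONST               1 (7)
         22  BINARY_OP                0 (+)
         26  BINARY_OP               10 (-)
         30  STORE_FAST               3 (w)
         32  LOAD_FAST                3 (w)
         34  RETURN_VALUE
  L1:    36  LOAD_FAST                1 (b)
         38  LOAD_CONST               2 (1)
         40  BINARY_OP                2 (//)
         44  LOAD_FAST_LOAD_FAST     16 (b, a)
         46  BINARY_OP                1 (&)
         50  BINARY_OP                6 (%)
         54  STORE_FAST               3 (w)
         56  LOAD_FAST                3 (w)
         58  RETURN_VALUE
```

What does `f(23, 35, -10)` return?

LOAD_FAST_LOAD_FAST a,b → push 23,35. Stack: [23, 35]
COMPARE_OP bool(<=) → 23 vs 35 = True. Stack: [True]
POP_JUMP_IF_FALSE → pop True; no jump. Stack: []
LOAD_FAST_LOAD_FAST a,b → push 23,35. Stack: [23, 35]
BINARY_OP & → 23 & 35 = 3. Stack: [3]
LOAD_FAST b → push 35. Stack: [3, 35]
LOAD_CONST → push 7. Stack: [3, 35, 7]
BINARY_OP + → 35 + 7 = 42. Stack: [3, 42]
BINARY_OP - → 3 - 42 = -39. Stack: [-39]
STORE_FAST w → w=-39. Stack: []
LOAD_FAST w → push -39. Stack: [-39]
RETURN_VALUE → return -39.

-39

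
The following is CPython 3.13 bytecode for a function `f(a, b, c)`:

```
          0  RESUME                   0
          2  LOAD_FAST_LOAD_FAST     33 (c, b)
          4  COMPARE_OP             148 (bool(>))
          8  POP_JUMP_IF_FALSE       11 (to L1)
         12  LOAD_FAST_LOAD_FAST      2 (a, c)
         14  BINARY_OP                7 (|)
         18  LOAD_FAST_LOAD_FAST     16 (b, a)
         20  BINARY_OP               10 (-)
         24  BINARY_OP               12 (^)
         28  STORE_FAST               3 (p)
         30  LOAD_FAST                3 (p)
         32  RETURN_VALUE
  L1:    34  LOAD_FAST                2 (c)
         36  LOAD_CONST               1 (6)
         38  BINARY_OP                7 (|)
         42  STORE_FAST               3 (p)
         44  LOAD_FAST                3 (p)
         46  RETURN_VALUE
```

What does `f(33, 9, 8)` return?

14

LOAD_FAST_LOAD_FAST c,b → push 8,9. Stack: [8, 9]
COMPARE_OP bool(>) → 8 vs 9 = False. Stack: [False]
POP_JUMP_IF_FALSE → pop False; jump. Stack: []
LOAD_FAST c → push 8. Stack: [8]
LOAD_CONST → push 6. Stack: [8, 6]
BINARY_OP | → 8 | 6 = 14. Stack: [14]
STORE_FAST p → p=14. Stack: []
LOAD_FAST p → push 14. Stack: [14]
RETURN_VALUE → return 14.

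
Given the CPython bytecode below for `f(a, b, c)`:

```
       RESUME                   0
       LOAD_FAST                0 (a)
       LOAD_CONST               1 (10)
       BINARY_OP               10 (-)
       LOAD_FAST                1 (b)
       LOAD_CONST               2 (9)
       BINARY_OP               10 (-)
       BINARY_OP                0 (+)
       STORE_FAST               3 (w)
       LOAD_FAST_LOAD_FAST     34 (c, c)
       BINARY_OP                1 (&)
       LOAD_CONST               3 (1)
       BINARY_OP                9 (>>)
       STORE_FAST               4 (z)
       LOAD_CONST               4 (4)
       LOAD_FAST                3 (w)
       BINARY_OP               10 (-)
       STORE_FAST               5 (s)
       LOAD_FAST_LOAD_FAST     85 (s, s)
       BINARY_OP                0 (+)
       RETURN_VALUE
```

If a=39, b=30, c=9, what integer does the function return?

-92

LOAD_FAST a → push 39. Stack: [39]
LOAD_CONST → push 10. Stack: [39, 10]
BINARY_OP - → 39 - 10 = 29. Stack: [29]
LOAD_FAST b → push 30. Stack: [29, 30]
LOAD_CONST → push 9. Stack: [29, 30, 9]
BINARY_OP - → 30 - 9 = 21. Stack: [29, 21]
BINARY_OP + → 29 + 21 = 50. Stack: [50]
STORE_FAST w → w=50. Stack: []
LOAD_FAST_LOAD_FAST c,c → push 9,9. Stack: [9, 9]
BINARY_OP & → 9 & 9 = 9. Stack: [9]
LOAD_CONST → push 1. Stack: [9, 1]
BINARY_OP >> → 9 >> 1 = 4. Stack: [4]
STORE_FAST z → z=4. Stack: []
LOAD_CONST → push 4. Stack: [4]
LOAD_FAST w → push 50. Stack: [4, 50]
BINARY_OP - → 4 - 50 = -46. Stack: [-46]
STORE_FAST s → s=-46. Stack: []
LOAD_FAST_LOAD_FAST s,s → push -46,-46. Stack: [-46, -46]
BINARY_OP + → -46 + -46 = -92. Stack: [-92]
RETURN_VALUE → return -92.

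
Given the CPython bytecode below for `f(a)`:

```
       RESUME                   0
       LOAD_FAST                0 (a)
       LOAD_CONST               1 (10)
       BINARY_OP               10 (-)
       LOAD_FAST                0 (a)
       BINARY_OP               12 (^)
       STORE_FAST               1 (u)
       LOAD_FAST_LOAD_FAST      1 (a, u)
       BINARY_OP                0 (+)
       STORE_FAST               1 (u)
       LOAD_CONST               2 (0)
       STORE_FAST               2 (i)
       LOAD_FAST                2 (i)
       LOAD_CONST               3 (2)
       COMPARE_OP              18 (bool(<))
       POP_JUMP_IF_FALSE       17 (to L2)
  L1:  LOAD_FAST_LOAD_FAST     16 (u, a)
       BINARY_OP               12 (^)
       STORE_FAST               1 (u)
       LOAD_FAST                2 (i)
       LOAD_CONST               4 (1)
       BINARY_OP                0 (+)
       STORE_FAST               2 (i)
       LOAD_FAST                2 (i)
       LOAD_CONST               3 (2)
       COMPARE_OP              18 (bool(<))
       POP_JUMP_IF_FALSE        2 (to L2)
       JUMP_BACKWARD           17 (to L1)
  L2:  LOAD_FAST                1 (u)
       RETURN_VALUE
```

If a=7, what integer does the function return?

LOAD_FAST a → push 7. Stack: [7]
LOAD_CONST → push 10. Stack: [7, 10]
BINARY_OP - → 7 - 10 = -3. Stack: [-3]
LOAD_FAST a → push 7. Stack: [-3, 7]
BINARY_OP ^ → -3 ^ 7 = -6. Stack: [-6]
STORE_FAST u → u=-6. Stack: []
LOAD_FAST_LOAD_FAST a,u → push 7,-6. Stack: [7, -6]
BINARY_OP + → 7 + -6 = 1. Stack: [1]
STORE_FAST u → u=1. Stack: []
LOAD_CONST → push 0. Stack: [0]
STORE_FAST i → i=0. Stack: []
LOAD_FAST i → push 0. Stack: [0]
LOAD_CONST → push 2. Stack: [0, 2]
COMPARE_OP bool(<) → 0 vs 2 = True. Stack: [True]
POP_JUMP_IF_FALSE → pop True; no jump. Stack: []
LOAD_FAST_LOAD_FAST u,a → push 1,7. Stack: [1, 7]
BINARY_OP ^ → 1 ^ 7 = 6. Stack: [6]
STORE_FAST u → u=6. Stack: []
LOAD_FAST i → push 0. Stack: [0]
LOAD_CONST → push 1. Stack: [0, 1]
BINARY_OP + → 0 + 1 = 1. Stack: [1]
STORE_FAST i → i=1. Stack: []
LOAD_FAST i → push 1. Stack: [1]
LOAD_CONST → push 2. Stack: [1, 2]
COMPARE_OP bool(<) → 1 vs 2 = True. Stack: [True]
POP_JUMP_IF_FALSE → pop True; no jump. Stack: []
LOAD_FAST_LOAD_FAST u,a → push 6,7. Stack: [6, 7]
BINARY_OP ^ → 6 ^ 7 = 1. Stack: [1]
STORE_FAST u → u=1. Stack: []
LOAD_FAST i → push 1. Stack: [1]
LOAD_CONST → push 1. Stack: [1, 1]
BINARY_OP + → 1 + 1 = 2. Stack: [2]
STORE_FAST i → i=2. Stack: []
LOAD_FAST i → push 2. Stack: [2]
LOAD_CONST → push 2. Stack: [2, 2]
COMPARE_OP bool(<) → 2 vs 2 = False. Stack: [False]
POP_JUMP_IF_FALSE → pop False; jump. Stack: []
LOAD_FAST u → push 1. Stack: [1]
RETURN_VALUE → return 1.

1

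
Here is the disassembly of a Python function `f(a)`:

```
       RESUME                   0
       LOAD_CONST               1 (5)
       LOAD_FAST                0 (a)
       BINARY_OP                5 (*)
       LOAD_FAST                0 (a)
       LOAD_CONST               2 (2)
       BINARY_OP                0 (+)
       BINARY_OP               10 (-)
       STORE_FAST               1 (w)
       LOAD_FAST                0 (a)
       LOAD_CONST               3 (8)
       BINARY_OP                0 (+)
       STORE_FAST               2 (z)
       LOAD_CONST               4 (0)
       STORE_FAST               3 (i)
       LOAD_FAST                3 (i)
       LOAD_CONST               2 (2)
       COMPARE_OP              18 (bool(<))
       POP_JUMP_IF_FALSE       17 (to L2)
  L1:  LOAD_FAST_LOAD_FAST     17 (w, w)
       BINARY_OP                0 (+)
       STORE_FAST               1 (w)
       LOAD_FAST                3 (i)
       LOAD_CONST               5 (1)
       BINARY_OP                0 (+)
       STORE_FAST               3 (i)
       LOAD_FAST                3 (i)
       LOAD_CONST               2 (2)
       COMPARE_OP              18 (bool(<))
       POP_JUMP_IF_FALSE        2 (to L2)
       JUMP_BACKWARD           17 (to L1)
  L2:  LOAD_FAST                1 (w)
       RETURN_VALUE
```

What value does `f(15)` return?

LOAD_CONST → push 5. Stack: [5]
LOAD_FAST a → push 15. Stack: [5, 15]
BINARY_OP * → 5 * 15 = 75. Stack: [75]
LOAD_FAST a → push 15. Stack: [75, 15]
LOAD_CONST → push 2. Stack: [75, 15, 2]
BINARY_OP + → 15 + 2 = 17. Stack: [75, 17]
BINARY_OP - → 75 - 17 = 58. Stack: [58]
STORE_FAST w → w=58. Stack: []
LOAD_FAST a → push 15. Stack: [15]
LOAD_CONST → push 8. Stack: [15, 8]
BINARY_OP + → 15 + 8 = 23. Stack: [23]
STORE_FAST z → z=23. Stack: []
LOAD_CONST → push 0. Stack: [0]
STORE_FAST i → i=0. Stack: []
LOAD_FAST i → push 0. Stack: [0]
LOAD_CONST → push 2. Stack: [0, 2]
COMPARE_OP bool(<) → 0 vs 2 = True. Stack: [True]
POP_JUMP_IF_FALSE → pop True; no jump. Stack: []
LOAD_FAST_LOAD_FAST w,w → push 58,58. Stack: [58, 58]
BINARY_OP + → 58 + 58 = 116. Stack: [116]
STORE_FAST w → w=116. Stack: []
LOAD_FAST i → push 0. Stack: [0]
LOAD_CONST → push 1. Stack: [0, 1]
BINARY_OP + → 0 + 1 = 1. Stack: [1]
STORE_FAST i → i=1. Stack: []
LOAD_FAST i → push 1. Stack: [1]
LOAD_CONST → push 2. Stack: [1, 2]
COMPARE_OP bool(<) → 1 vs 2 = True. Stack: [True]
POP_JUMP_IF_FALSE → pop True; no jump. Stack: []
LOAD_FAST_LOAD_FAST w,w → push 116,116. Stack: [116, 116]
BINARY_OP + → 116 + 116 = 232. Stack: [232]
STORE_FAST w → w=232. Stack: []
LOAD_FAST i → push 1. Stack: [1]
LOAD_CONST → push 1. Stack: [1, 1]
BINARY_OP + → 1 + 1 = 2. Stack: [2]
STORE_FAST i → i=2. Stack: []
LOAD_FAST i → push 2. Stack: [2]
LOAD_CONST → push 2. Stack: [2, 2]
COMPARE_OP bool(<) → 2 vs 2 = False. Stack: [False]
POP_JUMP_IF_FALSE → pop False; jump. Stack: []
LOAD_FAST w → push 232. Stack: [232]
RETURN_VALUE → return 232.

232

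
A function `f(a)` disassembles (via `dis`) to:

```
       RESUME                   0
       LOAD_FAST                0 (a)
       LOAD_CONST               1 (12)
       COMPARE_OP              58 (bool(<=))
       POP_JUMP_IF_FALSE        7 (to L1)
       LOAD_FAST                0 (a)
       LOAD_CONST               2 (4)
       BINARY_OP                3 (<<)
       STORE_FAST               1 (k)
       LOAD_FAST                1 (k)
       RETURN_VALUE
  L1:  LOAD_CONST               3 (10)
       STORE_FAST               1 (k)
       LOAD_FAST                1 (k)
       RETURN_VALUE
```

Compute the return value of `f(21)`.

LOAD_FAST a → push 21. Stack: [21]
LOAD_CONST → push 12. Stack: [21, 12]
COMPARE_OP bool(<=) → 21 vs 12 = False. Stack: [False]
POP_JUMP_IF_FALSE → pop False; jump. Stack: []
LOAD_CONST → push 10. Stack: [10]
STORE_FAST k → k=10. Stack: []
LOAD_FAST k → push 10. Stack: [10]
RETURN_VALUE → return 10.

10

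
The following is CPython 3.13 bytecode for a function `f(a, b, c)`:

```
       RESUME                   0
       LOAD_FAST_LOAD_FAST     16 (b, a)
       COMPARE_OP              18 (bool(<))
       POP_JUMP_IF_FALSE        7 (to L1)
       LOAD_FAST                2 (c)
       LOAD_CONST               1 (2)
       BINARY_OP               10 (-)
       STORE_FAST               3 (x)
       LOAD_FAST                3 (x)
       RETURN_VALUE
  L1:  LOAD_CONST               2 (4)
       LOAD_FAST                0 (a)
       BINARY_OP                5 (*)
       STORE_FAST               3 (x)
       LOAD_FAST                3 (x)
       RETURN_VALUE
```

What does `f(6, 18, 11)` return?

LOAD_FAST_LOAD_FAST b,a → push 18,6. Stack: [18, 6]
COMPARE_OP bool(<) → 18 vs 6 = False. Stack: [False]
POP_JUMP_IF_FALSE → pop False; jump. Stack: []
LOAD_CONST → push 4. Stack: [4]
LOAD_FAST a → push 6. Stack: [4, 6]
BINARY_OP * → 4 * 6 = 24. Stack: [24]
STORE_FAST x → x=24. Stack: []
LOAD_FAST x → push 24. Stack: [24]
RETURN_VALUE → return 24.

24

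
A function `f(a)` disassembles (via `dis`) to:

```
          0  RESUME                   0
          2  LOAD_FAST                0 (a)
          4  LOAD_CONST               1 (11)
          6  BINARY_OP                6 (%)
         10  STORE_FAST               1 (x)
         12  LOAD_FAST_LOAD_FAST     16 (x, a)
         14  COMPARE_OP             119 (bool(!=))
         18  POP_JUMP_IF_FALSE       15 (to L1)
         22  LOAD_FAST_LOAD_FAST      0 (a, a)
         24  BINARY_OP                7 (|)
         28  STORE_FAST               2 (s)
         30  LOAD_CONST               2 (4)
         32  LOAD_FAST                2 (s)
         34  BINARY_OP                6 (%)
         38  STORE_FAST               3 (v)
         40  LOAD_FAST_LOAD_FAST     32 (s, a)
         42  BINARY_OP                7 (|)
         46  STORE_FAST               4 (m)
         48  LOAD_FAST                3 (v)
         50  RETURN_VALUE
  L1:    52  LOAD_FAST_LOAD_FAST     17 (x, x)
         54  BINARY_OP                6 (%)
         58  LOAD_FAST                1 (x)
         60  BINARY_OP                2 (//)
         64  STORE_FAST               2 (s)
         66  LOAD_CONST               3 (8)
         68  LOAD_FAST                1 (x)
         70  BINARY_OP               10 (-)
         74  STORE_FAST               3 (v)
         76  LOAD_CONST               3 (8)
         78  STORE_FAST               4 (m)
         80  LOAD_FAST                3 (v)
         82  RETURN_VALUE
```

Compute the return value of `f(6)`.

LOAD_FAST a → push 6. Stack: [6]
LOAD_CONST → push 11. Stack: [6, 11]
BINARY_OP % → 6 % 11 = 6. Stack: [6]
STORE_FAST x → x=6. Stack: []
LOAD_FAST_LOAD_FAST x,a → push 6,6. Stack: [6, 6]
COMPARE_OP bool(!=) → 6 vs 6 = False. Stack: [False]
POP_JUMP_IF_FALSE → pop False; jump. Stack: []
LOAD_FAST_LOAD_FAST x,x → push 6,6. Stack: [6, 6]
BINARY_OP % → 6 % 6 = 0. Stack: [0]
LOAD_FAST x → push 6. Stack: [0, 6]
BINARY_OP // → 0 // 6 = 0. Stack: [0]
STORE_FAST s → s=0. Stack: []
LOAD_CONST → push 8. Stack: [8]
LOAD_FAST x → push 6. Stack: [8, 6]
BINARY_OP - → 8 - 6 = 2. Stack: [2]
STORE_FAST v → v=2. Stack: []
LOAD_CONST → push 8. Stack: [8]
STORE_FAST m → m=8. Stack: []
LOAD_FAST v → push 2. Stack: [2]
RETURN_VALUE → return 2.

2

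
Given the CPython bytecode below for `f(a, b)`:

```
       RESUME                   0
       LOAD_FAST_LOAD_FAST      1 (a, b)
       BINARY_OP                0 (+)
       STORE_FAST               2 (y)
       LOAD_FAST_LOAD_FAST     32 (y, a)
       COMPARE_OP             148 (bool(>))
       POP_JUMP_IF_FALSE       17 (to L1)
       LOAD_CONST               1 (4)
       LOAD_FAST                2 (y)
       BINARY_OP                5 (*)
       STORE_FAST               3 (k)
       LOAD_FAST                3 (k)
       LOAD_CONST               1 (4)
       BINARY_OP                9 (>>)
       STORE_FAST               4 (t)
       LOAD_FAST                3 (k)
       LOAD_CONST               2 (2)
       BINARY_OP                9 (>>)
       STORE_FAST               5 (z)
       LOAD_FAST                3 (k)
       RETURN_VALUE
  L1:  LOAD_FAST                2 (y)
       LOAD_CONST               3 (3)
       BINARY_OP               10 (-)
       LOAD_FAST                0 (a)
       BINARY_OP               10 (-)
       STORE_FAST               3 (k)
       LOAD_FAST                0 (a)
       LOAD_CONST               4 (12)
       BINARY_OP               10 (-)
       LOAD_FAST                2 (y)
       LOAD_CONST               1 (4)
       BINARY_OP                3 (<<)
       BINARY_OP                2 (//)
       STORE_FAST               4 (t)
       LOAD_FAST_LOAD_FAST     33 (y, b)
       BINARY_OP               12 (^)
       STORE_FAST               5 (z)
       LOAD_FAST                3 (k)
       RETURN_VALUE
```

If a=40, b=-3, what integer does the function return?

LOAD_FAST_LOAD_FAST a,b → push 40,-3. Stack: [40, -3]
BINARY_OP + → 40 + -3 = 37. Stack: [37]
STORE_FAST y → y=37. Stack: []
LOAD_FAST_LOAD_FAST y,a → push 37,40. Stack: [37, 40]
COMPARE_OP bool(>) → 37 vs 40 = False. Stack: [False]
POP_JUMP_IF_FALSE → pop False; jump. Stack: []
LOAD_FAST y → push 37. Stack: [37]
LOAD_CONST → push 3. Stack: [37, 3]
BINARY_OP - → 37 - 3 = 34. Stack: [34]
LOAD_FAST a → push 40. Stack: [34, 40]
BINARY_OP - → 34 - 40 = -6. Stack: [-6]
STORE_FAST k → k=-6. Stack: []
LOAD_FAST a → push 40. Stack: [40]
LOAD_CONST → push 12. Stack: [40, 12]
BINARY_OP - → 40 - 12 = 28. Stack: [28]
LOAD_FAST y → push 37. Stack: [28, 37]
LOAD_CONST → push 4. Stack: [28, 37, 4]
BINARY_OP << → 37 << 4 = 592. Stack: [28, 592]
BINARY_OP // → 28 // 592 = 0. Stack: [0]
STORE_FAST t → t=0. Stack: []
LOAD_FAST_LOAD_FAST y,b → push 37,-3. Stack: [37, -3]
BINARY_OP ^ → 37 ^ -3 = -40. Stack: [-40]
STORE_FAST z → z=-40. Stack: []
LOAD_FAST k → push -6. Stack: [-6]
RETURN_VALUE → return -6.

-6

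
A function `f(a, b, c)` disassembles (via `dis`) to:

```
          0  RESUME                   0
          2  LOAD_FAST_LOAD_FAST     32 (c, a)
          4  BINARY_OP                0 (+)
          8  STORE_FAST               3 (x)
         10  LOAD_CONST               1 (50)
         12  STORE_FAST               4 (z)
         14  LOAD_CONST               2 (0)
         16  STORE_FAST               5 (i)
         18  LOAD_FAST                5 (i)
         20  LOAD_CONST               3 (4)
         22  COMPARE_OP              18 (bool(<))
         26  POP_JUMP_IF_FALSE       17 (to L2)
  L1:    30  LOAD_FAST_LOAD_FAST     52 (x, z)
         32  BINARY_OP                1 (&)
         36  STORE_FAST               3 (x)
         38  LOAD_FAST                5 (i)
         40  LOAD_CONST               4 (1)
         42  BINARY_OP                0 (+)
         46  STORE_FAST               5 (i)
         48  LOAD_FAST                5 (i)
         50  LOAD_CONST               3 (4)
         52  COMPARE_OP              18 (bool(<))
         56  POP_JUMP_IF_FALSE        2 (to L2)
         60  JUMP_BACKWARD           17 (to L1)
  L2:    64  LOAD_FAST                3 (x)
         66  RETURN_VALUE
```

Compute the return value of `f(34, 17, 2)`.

LOAD_FAST_LOAD_FAST c,a → push 2,34. Stack: [2, 34]
BINARY_OP + → 2 + 34 = 36. Stack: [36]
STORE_FAST x → x=36. Stack: []
LOAD_CONST → push 50. Stack: [50]
STORE_FAST z → z=50. Stack: []
LOAD_CONST → push 0. Stack: [0]
STORE_FAST i → i=0. Stack: []
LOAD_FAST i → push 0. Stack: [0]
LOAD_CONST → push 4. Stack: [0, 4]
COMPARE_OP bool(<) → 0 vs 4 = True. Stack: [True]
POP_JUMP_IF_FALSE → pop True; no jump. Stack: []
LOAD_FAST_LOAD_FAST x,z → push 36,50. Stack: [36, 50]
BINARY_OP & → 36 & 50 = 32. Stack: [32]
STORE_FAST x → x=32. Stack: []
LOAD_FAST i → push 0. Stack: [0]
LOAD_CONST → push 1. Stack: [0, 1]
BINARY_OP + → 0 + 1 = 1. Stack: [1]
STORE_FAST i → i=1. Stack: []
LOAD_FAST i → push 1. Stack: [1]
LOAD_CONST → push 4. Stack: [1, 4]
COMPARE_OP bool(<) → 1 vs 4 = True. Stack: [True]
POP_JUMP_IF_FALSE → pop True; no jump. Stack: []
LOAD_FAST_LOAD_FAST x,z → push 32,50. Stack: [32, 50]
BINARY_OP & → 32 & 50 = 32. Stack: [32]
STORE_FAST x → x=32. Stack: []
LOAD_FAST i → push 1. Stack: [1]
LOAD_CONST → push 1. Stack: [1, 1]
BINARY_OP + → 1 + 1 = 2. Stack: [2]
STORE_FAST i → i=2. Stack: []
LOAD_FAST i → push 2. Stack: [2]
LOAD_CONST → push 4. Stack: [2, 4]
COMPARE_OP bool(<) → 2 vs 4 = True. Stack: [True]
POP_JUMP_IF_FALSE → pop True; no jump. Stack: []
LOAD_FAST_LOAD_FAST x,z → push 32,50. Stack: [32, 50]
BINARY_OP & → 32 & 50 = 32. Stack: [32]
STORE_FAST x → x=32. Stack: []
LOAD_FAST i → push 2. Stack: [2]
LOAD_CONST → push 1. Stack: [2, 1]
BINARY_OP + → 2 + 1 = 3. Stack: [3]
STORE_FAST i → i=3. Stack: []
LOAD_FAST i → push 3. Stack: [3]
LOAD_CONST → push 4. Stack: [3, 4]
COMPARE_OP bool(<) → 3 vs 4 = True. Stack: [True]
POP_JUMP_IF_FALSE → pop True; no jump. Stack: []
LOAD_FAST_LOAD_FAST x,z → push 32,50. Stack: [32, 50]
BINARY_OP & → 32 & 50 = 32. Stack: [32]
STORE_FAST x → x=32. Stack: []
LOAD_FAST i → push 3. Stack: [3]
LOAD_CONST → push 1. Stack: [3, 1]
BINARY_OP + → 3 + 1 = 4. Stack: [4]
STORE_FAST i → i=4. Stack: []
LOAD_FAST i → push 4. Stack: [4]
LOAD_CONST → push 4. Stack: [4, 4]
COMPARE_OP bool(<) → 4 vs 4 = False. Stack: [False]
POP_JUMP_IF_FALSE → pop False; jump. Stack: []
LOAD_FAST x → push 32. Stack: [32]
RETURN_VALUE → return 32.

32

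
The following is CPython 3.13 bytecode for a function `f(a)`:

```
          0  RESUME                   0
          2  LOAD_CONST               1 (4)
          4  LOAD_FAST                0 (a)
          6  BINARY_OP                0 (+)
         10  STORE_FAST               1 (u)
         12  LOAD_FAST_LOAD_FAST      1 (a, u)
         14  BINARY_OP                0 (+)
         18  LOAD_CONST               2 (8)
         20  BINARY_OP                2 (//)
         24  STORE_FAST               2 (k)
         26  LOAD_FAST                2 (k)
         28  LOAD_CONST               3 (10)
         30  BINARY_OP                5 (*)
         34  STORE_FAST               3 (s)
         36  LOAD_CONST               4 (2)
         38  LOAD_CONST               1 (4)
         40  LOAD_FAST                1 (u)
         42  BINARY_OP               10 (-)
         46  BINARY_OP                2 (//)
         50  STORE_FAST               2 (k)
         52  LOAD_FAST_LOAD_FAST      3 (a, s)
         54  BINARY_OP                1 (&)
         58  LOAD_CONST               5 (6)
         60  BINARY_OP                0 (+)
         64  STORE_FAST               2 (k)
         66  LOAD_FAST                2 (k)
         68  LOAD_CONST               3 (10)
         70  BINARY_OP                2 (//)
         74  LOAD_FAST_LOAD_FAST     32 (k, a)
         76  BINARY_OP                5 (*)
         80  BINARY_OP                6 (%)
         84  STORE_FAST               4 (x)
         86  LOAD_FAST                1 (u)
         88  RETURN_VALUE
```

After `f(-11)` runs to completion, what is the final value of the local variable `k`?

-26

LOAD_CONST → push 4. Stack: [4]
LOAD_FAST a → push -11. Stack: [4, -11]
BINARY_OP + → 4 + -11 = -7. Stack: [-7]
STORE_FAST u → u=-7. Stack: []
LOAD_FAST_LOAD_FAST a,u → push -11,-7. Stack: [-11, -7]
BINARY_OP + → -11 + -7 = -18. Stack: [-18]
LOAD_CONST → push 8. Stack: [-18, 8]
BINARY_OP // → -18 // 8 = -3. Stack: [-3]
STORE_FAST k → k=-3. Stack: []
LOAD_FAST k → push -3. Stack: [-3]
LOAD_CONST → push 10. Stack: [-3, 10]
BINARY_OP * → -3 * 10 = -30. Stack: [-30]
STORE_FAST s → s=-30. Stack: []
LOAD_CONST → push 2. Stack: [2]
LOAD_CONST → push 4. Stack: [2, 4]
LOAD_FAST u → push -7. Stack: [2, 4, -7]
BINARY_OP - → 4 - -7 = 11. Stack: [2, 11]
BINARY_OP // → 2 // 11 = 0. Stack: [0]
STORE_FAST k → k=0. Stack: []
LOAD_FAST_LOAD_FAST a,s → push -11,-30. Stack: [-11, -30]
BINARY_OP & → -11 & -30 = -32. Stack: [-32]
LOAD_CONST → push 6. Stack: [-32, 6]
BINARY_OP + → -32 + 6 = -26. Stack: [-26]
STORE_FAST k → k=-26. Stack: []
LOAD_FAST k → push -26. Stack: [-26]
LOAD_CONST → push 10. Stack: [-26, 10]
BINARY_OP // → -26 // 10 = -3. Stack: [-3]
LOAD_FAST_LOAD_FAST k,a → push -26,-11. Stack: [-3, -26, -11]
BINARY_OP * → -26 * -11 = 286. Stack: [-3, 286]
BINARY_OP % → -3 % 286 = 283. Stack: [283]
STORE_FAST x → x=283. Stack: []
LOAD_FAST u → push -7. Stack: [-7]
RETURN_VALUE → return -7.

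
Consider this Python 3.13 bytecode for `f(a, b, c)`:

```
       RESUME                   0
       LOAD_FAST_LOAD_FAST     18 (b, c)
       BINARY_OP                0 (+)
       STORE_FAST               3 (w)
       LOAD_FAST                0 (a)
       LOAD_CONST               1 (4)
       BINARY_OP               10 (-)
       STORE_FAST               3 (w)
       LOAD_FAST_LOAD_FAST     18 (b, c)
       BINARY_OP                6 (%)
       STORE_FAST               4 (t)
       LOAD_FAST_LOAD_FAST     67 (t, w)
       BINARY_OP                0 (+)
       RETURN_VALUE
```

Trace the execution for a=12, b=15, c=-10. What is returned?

LOAD_FAST_LOAD_FAST b,c → push 15,-10. Stack: [15, -10]
BINARY_OP + → 15 + -10 = 5. Stack: [5]
STORE_FAST w → w=5. Stack: []
LOAD_FAST a → push 12. Stack: [12]
LOAD_CONST → push 4. Stack: [12, 4]
BINARY_OP - → 12 - 4 = 8. Stack: [8]
STORE_FAST w → w=8. Stack: []
LOAD_FAST_LOAD_FAST b,c → push 15,-10. Stack: [15, -10]
BINARY_OP % → 15 % -10 = -5. Stack: [-5]
STORE_FAST t → t=-5. Stack: []
LOAD_FAST_LOAD_FAST t,w → push -5,8. Stack: [-5, 8]
BINARY_OP + → -5 + 8 = 3. Stack: [3]
RETURN_VALUE → return 3.

3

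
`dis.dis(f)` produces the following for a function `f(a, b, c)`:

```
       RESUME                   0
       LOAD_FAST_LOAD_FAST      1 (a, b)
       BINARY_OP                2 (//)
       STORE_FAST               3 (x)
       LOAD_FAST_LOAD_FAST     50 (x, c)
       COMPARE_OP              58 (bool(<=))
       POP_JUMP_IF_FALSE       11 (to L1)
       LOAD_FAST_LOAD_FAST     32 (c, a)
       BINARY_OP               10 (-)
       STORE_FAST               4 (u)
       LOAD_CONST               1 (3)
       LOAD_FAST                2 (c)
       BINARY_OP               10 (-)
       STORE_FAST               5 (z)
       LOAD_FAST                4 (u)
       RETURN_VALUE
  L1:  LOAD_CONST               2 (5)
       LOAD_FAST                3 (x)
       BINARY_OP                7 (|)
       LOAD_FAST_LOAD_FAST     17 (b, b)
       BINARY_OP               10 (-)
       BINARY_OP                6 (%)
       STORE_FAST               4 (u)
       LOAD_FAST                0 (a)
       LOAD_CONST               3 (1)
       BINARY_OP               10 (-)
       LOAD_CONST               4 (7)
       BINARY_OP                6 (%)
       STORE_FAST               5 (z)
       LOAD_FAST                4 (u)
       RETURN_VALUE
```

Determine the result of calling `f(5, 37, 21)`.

16

LOAD_FAST_LOAD_FAST a,b → push 5,37. Stack: [5, 37]
BINARY_OP // → 5 // 37 = 0. Stack: [0]
STORE_FAST x → x=0. Stack: []
LOAD_FAST_LOAD_FAST x,c → push 0,21. Stack: [0, 21]
COMPARE_OP bool(<=) → 0 vs 21 = True. Stack: [True]
POP_JUMP_IF_FALSE → pop True; no jump. Stack: []
LOAD_FAST_LOAD_FAST c,a → push 21,5. Stack: [21, 5]
BINARY_OP - → 21 - 5 = 16. Stack: [16]
STORE_FAST u → u=16. Stack: []
LOAD_CONST → push 3. Stack: [3]
LOAD_FAST c → push 21. Stack: [3, 21]
BINARY_OP - → 3 - 21 = -18. Stack: [-18]
STORE_FAST z → z=-18. Stack: []
LOAD_FAST u → push 16. Stack: [16]
RETURN_VALUE → return 16.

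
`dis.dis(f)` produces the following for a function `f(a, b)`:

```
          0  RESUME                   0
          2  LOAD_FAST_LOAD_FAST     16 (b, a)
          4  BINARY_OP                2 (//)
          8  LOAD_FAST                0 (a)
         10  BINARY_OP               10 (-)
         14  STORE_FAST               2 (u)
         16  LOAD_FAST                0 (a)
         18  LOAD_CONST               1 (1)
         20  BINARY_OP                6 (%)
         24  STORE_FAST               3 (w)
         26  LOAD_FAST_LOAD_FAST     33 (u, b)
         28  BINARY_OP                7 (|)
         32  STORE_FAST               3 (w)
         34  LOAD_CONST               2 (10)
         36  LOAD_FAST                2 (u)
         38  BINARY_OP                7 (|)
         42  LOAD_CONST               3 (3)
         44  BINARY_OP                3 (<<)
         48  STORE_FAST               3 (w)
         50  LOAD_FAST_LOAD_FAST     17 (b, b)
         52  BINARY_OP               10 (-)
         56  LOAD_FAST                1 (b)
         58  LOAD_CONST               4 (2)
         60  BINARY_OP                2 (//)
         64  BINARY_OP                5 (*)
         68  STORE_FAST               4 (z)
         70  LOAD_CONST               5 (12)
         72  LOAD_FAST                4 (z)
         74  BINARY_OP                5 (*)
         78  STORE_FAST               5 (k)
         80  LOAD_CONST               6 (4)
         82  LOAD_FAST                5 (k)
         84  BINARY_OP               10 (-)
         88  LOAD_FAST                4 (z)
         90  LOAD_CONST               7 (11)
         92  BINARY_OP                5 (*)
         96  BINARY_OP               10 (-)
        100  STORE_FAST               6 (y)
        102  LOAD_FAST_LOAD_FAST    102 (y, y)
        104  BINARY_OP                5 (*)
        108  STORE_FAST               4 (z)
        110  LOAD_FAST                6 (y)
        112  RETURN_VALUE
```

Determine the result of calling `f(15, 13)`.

4

LOAD_FAST_LOAD_FAST b,a → push 13,15. Stack: [13, 15]
BINARY_OP // → 13 // 15 = 0. Stack: [0]
LOAD_FAST a → push 15. Stack: [0, 15]
BINARY_OP - → 0 - 15 = -15. Stack: [-15]
STORE_FAST u → u=-15. Stack: []
LOAD_FAST a → push 15. Stack: [15]
LOAD_CONST → push 1. Stack: [15, 1]
BINARY_OP % → 15 % 1 = 0. Stack: [0]
STORE_FAST w → w=0. Stack: []
LOAD_FAST_LOAD_FAST u,b → push -15,13. Stack: [-15, 13]
BINARY_OP | → -15 | 13 = -3. Stack: [-3]
STORE_FAST w → w=-3. Stack: []
LOAD_CONST → push 10. Stack: [10]
LOAD_FAST u → push -15. Stack: [10, -15]
BINARY_OP | → 10 | -15 = -5. Stack: [-5]
LOAD_CONST → push 3. Stack: [-5, 3]
BINARY_OP << → -5 << 3 = -40. Stack: [-40]
STORE_FAST w → w=-40. Stack: []
LOAD_FAST_LOAD_FAST b,b → push 13,13. Stack: [13, 13]
BINARY_OP - → 13 - 13 = 0. Stack: [0]
LOAD_FAST b → push 13. Stack: [0, 13]
LOAD_CONST → push 2. Stack: [0, 13, 2]
BINARY_OP // → 13 // 2 = 6. Stack: [0, 6]
BINARY_OP * → 0 * 6 = 0. Stack: [0]
STORE_FAST z → z=0. Stack: []
LOAD_CONST → push 12. Stack: [12]
LOAD_FAST z → push 0. Stack: [12, 0]
BINARY_OP * → 12 * 0 = 0. Stack: [0]
STORE_FAST k → k=0. Stack: []
LOAD_CONST → push 4. Stack: [4]
LOAD_FAST k → push 0. Stack: [4, 0]
BINARY_OP - → 4 - 0 = 4. Stack: [4]
LOAD_FAST z → push 0. Stack: [4, 0]
LOAD_CONST → push 11. Stack: [4, 0, 11]
BINARY_OP * → 0 * 11 = 0. Stack: [4, 0]
BINARY_OP - → 4 - 0 = 4. Stack: [4]
STORE_FAST y → y=4. Stack: []
LOAD_FAST_LOAD_FAST y,y → push 4,4. Stack: [4, 4]
BINARY_OP * → 4 * 4 = 16. Stack: [16]
STORE_FAST z → z=16. Stack: []
LOAD_FAST y → push 4. Stack: [4]
RETURN_VALUE → return 4.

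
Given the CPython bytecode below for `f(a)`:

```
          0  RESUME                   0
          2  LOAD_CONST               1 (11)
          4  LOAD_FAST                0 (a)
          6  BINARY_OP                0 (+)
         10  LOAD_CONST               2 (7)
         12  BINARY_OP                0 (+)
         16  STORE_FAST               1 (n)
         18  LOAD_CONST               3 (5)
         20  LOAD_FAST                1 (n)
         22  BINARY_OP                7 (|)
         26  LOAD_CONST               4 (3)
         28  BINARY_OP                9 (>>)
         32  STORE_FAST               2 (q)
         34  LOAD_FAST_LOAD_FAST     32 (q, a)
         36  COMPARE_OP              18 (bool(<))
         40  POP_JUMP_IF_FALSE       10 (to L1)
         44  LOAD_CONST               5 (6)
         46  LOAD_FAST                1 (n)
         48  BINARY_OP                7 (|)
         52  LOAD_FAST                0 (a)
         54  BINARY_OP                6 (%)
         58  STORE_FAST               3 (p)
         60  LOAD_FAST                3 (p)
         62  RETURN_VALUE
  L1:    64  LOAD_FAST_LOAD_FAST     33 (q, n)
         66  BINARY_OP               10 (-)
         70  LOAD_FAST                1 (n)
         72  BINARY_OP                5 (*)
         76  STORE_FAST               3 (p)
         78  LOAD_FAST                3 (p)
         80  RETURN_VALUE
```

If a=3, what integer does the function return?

LOAD_CONST → push 11. Stack: [11]
LOAD_FAST a → push 3. Stack: [11, 3]
BINARY_OP + → 11 + 3 = 14. Stack: [14]
LOAD_CONST → push 7. Stack: [14, 7]
BINARY_OP + → 14 + 7 = 21. Stack: [21]
STORE_FAST n → n=21. Stack: []
LOAD_CONST → push 5. Stack: [5]
LOAD_FAST n → push 21. Stack: [5, 21]
BINARY_OP | → 5 | 21 = 21. Stack: [21]
LOAD_CONST → push 3. Stack: [21, 3]
BINARY_OP >> → 21 >> 3 = 2. Stack: [2]
STORE_FAST q → q=2. Stack: []
LOAD_FAST_LOAD_FAST q,a → push 2,3. Stack: [2, 3]
COMPARE_OP bool(<) → 2 vs 3 = True. Stack: [True]
POP_JUMP_IF_FALSE → pop True; no jump. Stack: []
LOAD_CONST → push 6. Stack: [6]
LOAD_FAST n → push 21. Stack: [6, 21]
BINARY_OP | → 6 | 21 = 23. Stack: [23]
LOAD_FAST a → push 3. Stack: [23, 3]
BINARY_OP % → 23 % 3 = 2. Stack: [2]
STORE_FAST p → p=2. Stack: []
LOAD_FAST p → push 2. Stack: [2]
RETURN_VALUE → return 2.

2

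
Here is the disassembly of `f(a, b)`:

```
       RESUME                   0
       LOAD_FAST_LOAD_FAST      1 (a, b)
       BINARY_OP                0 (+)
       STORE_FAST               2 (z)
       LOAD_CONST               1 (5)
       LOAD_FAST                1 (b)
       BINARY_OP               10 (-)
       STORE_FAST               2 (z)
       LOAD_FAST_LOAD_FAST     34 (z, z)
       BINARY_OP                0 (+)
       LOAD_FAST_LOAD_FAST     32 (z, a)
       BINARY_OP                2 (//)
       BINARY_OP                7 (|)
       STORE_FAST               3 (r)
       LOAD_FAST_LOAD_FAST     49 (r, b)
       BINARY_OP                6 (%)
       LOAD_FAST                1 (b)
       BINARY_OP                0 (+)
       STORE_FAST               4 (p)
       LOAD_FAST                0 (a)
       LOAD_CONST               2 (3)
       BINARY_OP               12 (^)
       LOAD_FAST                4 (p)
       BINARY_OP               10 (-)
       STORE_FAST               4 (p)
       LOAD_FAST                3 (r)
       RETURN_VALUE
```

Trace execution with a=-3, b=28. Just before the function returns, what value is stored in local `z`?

LOAD_FAST_LOAD_FAST a,b → push -3,28. Stack: [-3, 28]
BINARY_OP + → -3 + 28 = 25. Stack: [25]
STORE_FAST z → z=25. Stack: []
LOAD_CONST → push 5. Stack: [5]
LOAD_FAST b → push 28. Stack: [5, 28]
BINARY_OP - → 5 - 28 = -23. Stack: [-23]
STORE_FAST z → z=-23. Stack: []
LOAD_FAST_LOAD_FAST z,z → push -23,-23. Stack: [-23, -23]
BINARY_OP + → -23 + -23 = -46. Stack: [-46]
LOAD_FAST_LOAD_FAST z,a → push -23,-3. Stack: [-46, -23, -3]
BINARY_OP // → -23 // -3 = 7. Stack: [-46, 7]
BINARY_OP | → -46 | 7 = -41. Stack: [-41]
STORE_FAST r → r=-41. Stack: []
LOAD_FAST_LOAD_FAST r,b → push -41,28. Stack: [-41, 28]
BINARY_OP % → -41 % 28 = 15. Stack: [15]
LOAD_FAST b → push 28. Stack: [15, 28]
BINARY_OP + → 15 + 28 = 43. Stack: [43]
STORE_FAST p → p=43. Stack: []
LOAD_FAST a → push -3. Stack: [-3]
LOAD_CONST → push 3. Stack: [-3, 3]
BINARY_OP ^ → -3 ^ 3 = -2. Stack: [-2]
LOAD_FAST p → push 43. Stack: [-2, 43]
BINARY_OP - → -2 - 43 = -45. Stack: [-45]
STORE_FAST p → p=-45. Stack: []
LOAD_FAST r → push -41. Stack: [-41]
RETURN_VALUE → return -41.

-23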